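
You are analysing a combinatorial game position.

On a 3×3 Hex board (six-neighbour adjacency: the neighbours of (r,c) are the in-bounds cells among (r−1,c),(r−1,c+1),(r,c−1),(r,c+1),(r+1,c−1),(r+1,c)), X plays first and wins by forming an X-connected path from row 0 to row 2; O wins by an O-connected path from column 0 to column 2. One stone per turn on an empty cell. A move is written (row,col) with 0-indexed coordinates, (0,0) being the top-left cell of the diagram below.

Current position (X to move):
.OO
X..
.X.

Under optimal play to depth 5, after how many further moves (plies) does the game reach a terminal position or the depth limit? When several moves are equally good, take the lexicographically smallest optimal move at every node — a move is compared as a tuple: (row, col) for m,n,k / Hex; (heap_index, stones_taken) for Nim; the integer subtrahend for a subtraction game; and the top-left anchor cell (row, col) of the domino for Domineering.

[.OO/X../.X.] X move#1: (0,0):+1/XOO/X../.X.*, (1,1):-1/.OO/XX./.X., (1,2):-1/.OO/X.X/.X., (2,0):-1/.OO/X../XX., (2,2):-1/.OO/X../.XX
[XOO/X../.X.] O move#2: (1,1):-1/XOO/XO./.X.*, (1,2):-1/XOO/X.O/.X., (2,0):-1/XOO/X../OX., (2,2):-1/XOO/X../.XO
[XOO/XO./.X.] X move#3: (1,2):-1/XOO/XOX/.X., (2,0):+1/XOO/XO./XX.*, (2,2):-1/XOO/XO./.XX
[XOO/XO./XX.] end (terminal -1, O#4); searched .OO/X../.X. to 5

PV length from [.OO/X../.X.]: 3 plies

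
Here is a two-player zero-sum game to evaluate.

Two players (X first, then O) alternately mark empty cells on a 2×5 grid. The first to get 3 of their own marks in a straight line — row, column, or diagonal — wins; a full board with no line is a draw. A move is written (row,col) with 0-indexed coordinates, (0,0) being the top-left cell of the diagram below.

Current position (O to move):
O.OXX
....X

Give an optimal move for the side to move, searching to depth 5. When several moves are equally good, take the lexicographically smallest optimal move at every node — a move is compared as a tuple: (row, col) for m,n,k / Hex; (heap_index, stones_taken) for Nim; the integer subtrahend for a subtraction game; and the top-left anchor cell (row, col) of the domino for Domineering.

[O.OXX/....X] O move#1: (0,1):+1/OOOXX/....X*, (1,0):+0/O.OXX/O...X, (1,1):+1/O.OXX/.O..X, (1,2):+1/O.OXX/..O.X, (1,3):+0/O.OXX/...OX
[OOOXX/....X] end (terminal -1, X#2); searched O.OXX/....X to 5

O's best at [O.OXX/....X]: (0,1)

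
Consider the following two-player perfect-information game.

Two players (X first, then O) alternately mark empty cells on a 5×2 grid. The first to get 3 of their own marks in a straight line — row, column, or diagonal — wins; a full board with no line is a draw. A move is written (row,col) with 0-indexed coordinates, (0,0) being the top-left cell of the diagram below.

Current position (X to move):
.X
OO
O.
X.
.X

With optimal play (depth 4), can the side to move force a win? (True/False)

X winning at [.X/OO/O./X./.X]: False

[.X/OO/O./X./.X] X move#1: (0,0):+0/XX/OO/O./X./.X*, (2,1):-1/.X/OO/OX/X./.X, (3,1):-1/.X/OO/O./XX/.X, (4,0):-1/.X/OO/O./X./XX
[XX/OO/O./X./.X] O move#2: (2,1):+0/XX/OO/OO/X./.X*, (3,1):+0/XX/OO/O./XO/.X, (4,0):+0/XX/OO/O./X./OX
[XX/OO/OO/X./.X] X move#3: (3,1):+0/XX/OO/OO/XX/.X*, (4,0):-1/XX/OO/OO/X./XX
[XX/OO/OO/XX/.X] O move#4: (4,0):+0/XX/OO/OO/XX/OX*
[XX/OO/OO/XX/OX] end (terminal +0, X#5); searched .X/OO/O./X./.X to 4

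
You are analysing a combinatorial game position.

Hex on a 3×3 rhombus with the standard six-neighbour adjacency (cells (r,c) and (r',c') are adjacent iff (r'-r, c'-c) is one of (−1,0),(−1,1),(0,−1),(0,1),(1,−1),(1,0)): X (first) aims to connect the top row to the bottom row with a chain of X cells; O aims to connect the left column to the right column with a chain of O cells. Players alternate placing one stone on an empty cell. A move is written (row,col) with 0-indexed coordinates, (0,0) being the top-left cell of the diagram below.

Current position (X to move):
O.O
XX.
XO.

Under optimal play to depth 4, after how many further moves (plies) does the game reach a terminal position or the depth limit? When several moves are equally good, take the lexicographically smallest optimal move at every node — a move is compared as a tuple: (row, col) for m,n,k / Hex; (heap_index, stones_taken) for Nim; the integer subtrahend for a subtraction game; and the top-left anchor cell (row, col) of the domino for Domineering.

[O.O/XX./XO.] X move#1: (0,1):+1/OXO/XX./XO.*, (1,2):-1/O.O/XXX/XO., (2,2):-1/O.O/XX./XOX
[OXO/XX./XO.] end (terminal -1, O#2); searched O.O/XX./XO. to 4

PV length from [O.O/XX./XO.]: 1 ply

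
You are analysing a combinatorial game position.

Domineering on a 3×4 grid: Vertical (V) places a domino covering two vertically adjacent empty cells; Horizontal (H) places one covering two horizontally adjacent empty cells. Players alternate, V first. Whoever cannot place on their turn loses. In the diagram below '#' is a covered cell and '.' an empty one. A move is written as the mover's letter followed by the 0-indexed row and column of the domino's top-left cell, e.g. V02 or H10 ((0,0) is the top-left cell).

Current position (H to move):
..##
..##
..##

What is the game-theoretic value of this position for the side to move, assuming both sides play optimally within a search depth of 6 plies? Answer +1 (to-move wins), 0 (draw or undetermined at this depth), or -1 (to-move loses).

value(..##/..##/..##, H) = +1

[..##/..##/..##] H move#1: H00:-1/####/..##/..##, H10:+1/..##/####/..##*, H20:-1/..##/..##/####
[..##/####/..##] end (terminal -1, V#2); searched ..##/..##/..## to 6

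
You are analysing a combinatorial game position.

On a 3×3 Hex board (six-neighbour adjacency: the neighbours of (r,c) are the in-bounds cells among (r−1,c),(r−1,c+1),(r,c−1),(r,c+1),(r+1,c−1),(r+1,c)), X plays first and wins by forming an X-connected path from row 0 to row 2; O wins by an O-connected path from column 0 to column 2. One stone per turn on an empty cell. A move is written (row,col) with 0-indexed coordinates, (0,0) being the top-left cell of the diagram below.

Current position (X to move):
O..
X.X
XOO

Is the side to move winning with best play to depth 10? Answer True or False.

p1 X@[O../X.X/XOO]: (0,1)[OX./X.X/XOO]+1* (0,2)[O.X/X.X/XOO]+1 (1,1)[O../XXX/XOO]+1
p2 O@[OX./X.X/XOO] terminal -1; root [O../X.X/XOO] d10

X winning at [O../X.X/XOO]: True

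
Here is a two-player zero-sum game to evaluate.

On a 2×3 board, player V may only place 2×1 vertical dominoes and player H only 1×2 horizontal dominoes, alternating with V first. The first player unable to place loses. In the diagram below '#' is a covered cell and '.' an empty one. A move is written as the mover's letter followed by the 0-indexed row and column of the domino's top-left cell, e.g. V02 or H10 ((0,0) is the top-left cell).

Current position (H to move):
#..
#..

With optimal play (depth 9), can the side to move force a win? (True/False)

H winning at [#../#..]: True

ply 1, H at #../#.. | H01=+1→###/#..*; H11=+1→#../###
ply 2: ###/#.. is terminal -1 (V); from #../#.. depth 9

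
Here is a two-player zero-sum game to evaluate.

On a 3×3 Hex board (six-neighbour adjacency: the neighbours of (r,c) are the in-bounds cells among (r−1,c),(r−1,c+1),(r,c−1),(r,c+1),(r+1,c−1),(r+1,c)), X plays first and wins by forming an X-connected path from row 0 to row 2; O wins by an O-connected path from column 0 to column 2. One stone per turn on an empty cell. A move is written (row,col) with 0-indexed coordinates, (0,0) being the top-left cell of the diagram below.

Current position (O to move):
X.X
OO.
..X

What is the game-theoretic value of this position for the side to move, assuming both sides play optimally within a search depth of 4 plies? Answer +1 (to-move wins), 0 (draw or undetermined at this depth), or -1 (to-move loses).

ply 1, O at X.X/OO./..X | (0,1)=-1→XOX/OO./..X; (1,2)=+1→X.X/OOO/..X*; (2,0)=-1→X.X/OO./O.X; (2,1)=-1→X.X/OO./.OX
ply 2: X.X/OOO/..X is terminal -1 (X); from X.X/OO./..X depth 4

value(X.X/OO./..X, O) = +1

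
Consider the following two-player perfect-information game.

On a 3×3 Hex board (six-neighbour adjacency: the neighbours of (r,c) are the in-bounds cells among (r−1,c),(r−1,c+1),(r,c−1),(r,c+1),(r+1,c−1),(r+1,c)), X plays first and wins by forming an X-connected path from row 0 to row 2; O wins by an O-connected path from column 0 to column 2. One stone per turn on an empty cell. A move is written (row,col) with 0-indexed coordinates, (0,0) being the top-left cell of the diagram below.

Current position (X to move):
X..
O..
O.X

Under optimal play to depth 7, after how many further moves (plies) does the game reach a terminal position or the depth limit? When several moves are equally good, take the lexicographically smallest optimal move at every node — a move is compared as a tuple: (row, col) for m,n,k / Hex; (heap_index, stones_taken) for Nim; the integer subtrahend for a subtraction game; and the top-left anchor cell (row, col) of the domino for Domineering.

ply 1, X at X../O../O.X | (0,1)=-1→XX./O../O.X; (0,2)=-1→X.X/O../O.X; (1,1)=+1→X../OX./O.X*; (1,2)=-1→X../O.X/O.X; (2,1)=-1→X../O../OXX
ply 2, O at X../OX./O.X | (0,1)=-1→XO./OX./O.X*; (0,2)=-1→X.O/OX./O.X; (1,2)=-1→X../OXO/O.X; (2,1)=-1→X../OX./OOX
ply 3, X at XO./OX./O.X | (0,2)=+1→XOX/OX./O.X*; (1,2)=-1→XO./OXX/O.X; (2,1)=-1→XO./OX./OXX
ply 4, O at XOX/OX./O.X | (1,2)=-1→XOX/OXO/O.X*; (2,1)=-1→XOX/OX./OOX
ply 5, X at XOX/OXO/O.X | (2,1)=+1→XOX/OXO/OXX*
ply 6: XOX/OXO/OXX is terminal -1 (O); from X../O../O.X depth 7

PV length from [X../O../O.X]: 5 plies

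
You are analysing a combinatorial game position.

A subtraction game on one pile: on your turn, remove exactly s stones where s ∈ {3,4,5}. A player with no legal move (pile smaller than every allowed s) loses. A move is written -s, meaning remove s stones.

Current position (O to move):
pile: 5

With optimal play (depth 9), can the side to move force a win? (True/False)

p1 O@[5]: -3[2]+1* -4[1]+1 -5[0]+1
p2 X@[2] terminal -1; root [5] d9

O winning at [5]: True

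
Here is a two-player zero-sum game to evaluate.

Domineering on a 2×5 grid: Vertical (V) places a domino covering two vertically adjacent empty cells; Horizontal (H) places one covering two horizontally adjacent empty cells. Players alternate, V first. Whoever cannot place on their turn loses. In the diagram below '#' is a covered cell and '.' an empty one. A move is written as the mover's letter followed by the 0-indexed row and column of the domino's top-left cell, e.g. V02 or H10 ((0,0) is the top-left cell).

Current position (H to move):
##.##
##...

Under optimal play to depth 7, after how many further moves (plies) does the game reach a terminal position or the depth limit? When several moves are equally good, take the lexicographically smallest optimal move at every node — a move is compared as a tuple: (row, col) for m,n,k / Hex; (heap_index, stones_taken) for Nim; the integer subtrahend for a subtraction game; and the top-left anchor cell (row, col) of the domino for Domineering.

ply 1, H at ##.##/##... | H12=+1→##.##/####.*; H13=-1→##.##/##.##
ply 2: ##.##/####. is terminal -1 (V); from ##.##/##... depth 7

PV length from [##.##/##...]: 1 ply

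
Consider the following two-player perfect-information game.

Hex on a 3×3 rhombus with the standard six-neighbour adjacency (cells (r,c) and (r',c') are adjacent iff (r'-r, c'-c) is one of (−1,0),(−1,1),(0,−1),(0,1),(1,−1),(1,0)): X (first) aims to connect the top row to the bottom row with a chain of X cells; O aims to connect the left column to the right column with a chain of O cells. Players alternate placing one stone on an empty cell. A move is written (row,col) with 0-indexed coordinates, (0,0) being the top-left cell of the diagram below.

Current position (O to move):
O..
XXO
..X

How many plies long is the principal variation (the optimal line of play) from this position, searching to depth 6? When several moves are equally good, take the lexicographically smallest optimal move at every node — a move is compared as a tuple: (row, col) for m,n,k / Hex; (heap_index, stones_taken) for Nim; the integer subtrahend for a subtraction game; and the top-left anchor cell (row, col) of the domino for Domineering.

PV length from [O../XXO/..X]: 4 plies

p1 O@[O../XXO/..X]: (0,1)[OO./XXO/..X]-1* (0,2)[O.O/XXO/..X]-1 (2,0)[O../XXO/O.X]-1 (2,1)[O../XXO/.OX]-1
p2 X@[OO./XXO/..X]: (0,2)[OOX/XXO/..X]+1* (2,0)[OO./XXO/X.X]-1 (2,1)[OO./XXO/.XX]-1
p3 O@[OOX/XXO/..X]: (2,0)[OOX/XXO/O.X]-1* (2,1)[OOX/XXO/.OX]-1
p4 X@[OOX/XXO/O.X]: (2,1)[OOX/XXO/OXX]+1*
p5 O@[OOX/XXO/OXX] terminal -1; root [O../XXO/..X] d6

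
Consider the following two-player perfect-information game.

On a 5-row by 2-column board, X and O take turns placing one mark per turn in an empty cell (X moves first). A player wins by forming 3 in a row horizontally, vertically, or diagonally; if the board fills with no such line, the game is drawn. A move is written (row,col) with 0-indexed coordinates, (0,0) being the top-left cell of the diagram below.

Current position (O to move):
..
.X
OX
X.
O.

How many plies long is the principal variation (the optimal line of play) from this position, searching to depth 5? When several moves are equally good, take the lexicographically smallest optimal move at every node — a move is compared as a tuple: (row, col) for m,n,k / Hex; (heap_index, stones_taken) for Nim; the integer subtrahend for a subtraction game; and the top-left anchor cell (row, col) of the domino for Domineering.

[../.X/OX/X./O.] O move#1: (0,0):-1/O./.X/OX/X./O.*, (0,1):-1/.O/.X/OX/X./O., (1,0):-1/../OX/OX/X./O., (3,1):-1/../.X/OX/XO/O., (4,1):-1/../.X/OX/X./OO
[O./.X/OX/X./O.] X move#2: (0,1):+1/OX/.X/OX/X./O.*, (1,0):+1/O./XX/OX/X./O., (3,1):+1/O./.X/OX/XX/O., (4,1):-1/O./.X/OX/X./OX
[OX/.X/OX/X./O.] end (terminal -1, O#3); searched ../.X/OX/X./O. to 5

PV length from [../.X/OX/X./O.]: 2 plies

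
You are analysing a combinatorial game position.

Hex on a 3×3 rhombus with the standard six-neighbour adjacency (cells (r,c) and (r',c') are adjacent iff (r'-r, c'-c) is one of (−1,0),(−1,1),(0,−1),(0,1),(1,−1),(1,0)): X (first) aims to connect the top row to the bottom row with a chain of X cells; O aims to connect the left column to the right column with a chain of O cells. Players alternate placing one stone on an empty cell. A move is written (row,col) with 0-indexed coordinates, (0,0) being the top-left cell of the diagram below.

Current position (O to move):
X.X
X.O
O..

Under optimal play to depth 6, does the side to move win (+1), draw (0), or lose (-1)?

value(X.X/X.O/O.., O) = +1

ply 1, O at X.X/X.O/O.. | (0,1)=+1→XOX/X.O/O..*; (1,1)=+1→X.X/XOO/O..; (2,1)=+1→X.X/X.O/OO.; (2,2)=+1→X.X/X.O/O.O
ply 2, X at XOX/X.O/O.. | (1,1)=-1→XOX/XXO/O..*; (2,1)=-1→XOX/X.O/OX.; (2,2)=-1→XOX/X.O/O.X
ply 3, O at XOX/XXO/O.. | (2,1)=+1→XOX/XXO/OO.*; (2,2)=-1→XOX/XXO/O.O
ply 4: XOX/XXO/OO. is terminal -1 (X); from X.X/X.O/O.. depth 6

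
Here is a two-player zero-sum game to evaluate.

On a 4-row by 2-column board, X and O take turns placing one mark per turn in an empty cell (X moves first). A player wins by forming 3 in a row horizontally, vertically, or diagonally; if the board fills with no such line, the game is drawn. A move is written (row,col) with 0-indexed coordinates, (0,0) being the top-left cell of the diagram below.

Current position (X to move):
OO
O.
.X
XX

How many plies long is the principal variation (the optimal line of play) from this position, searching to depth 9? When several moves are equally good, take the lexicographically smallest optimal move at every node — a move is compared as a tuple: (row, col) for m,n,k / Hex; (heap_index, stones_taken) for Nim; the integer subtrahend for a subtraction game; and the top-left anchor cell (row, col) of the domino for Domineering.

PV length from [OO/O./.X/XX]: 1 ply

ply 1, X at OO/O./.X/XX | (1,1)=+1→OO/OX/.X/XX*; (2,0)=+0→OO/O./XX/XX
ply 2: OO/OX/.X/XX is terminal -1 (O); from OO/O./.X/XX depth 9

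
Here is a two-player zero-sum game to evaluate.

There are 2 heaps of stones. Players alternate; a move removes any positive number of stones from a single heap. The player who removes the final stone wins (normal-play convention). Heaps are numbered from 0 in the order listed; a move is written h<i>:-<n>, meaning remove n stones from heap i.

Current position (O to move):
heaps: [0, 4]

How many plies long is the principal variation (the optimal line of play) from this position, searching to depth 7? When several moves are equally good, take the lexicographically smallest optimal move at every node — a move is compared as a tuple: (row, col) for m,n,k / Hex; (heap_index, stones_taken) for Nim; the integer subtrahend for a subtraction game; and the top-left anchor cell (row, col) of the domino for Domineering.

PV length from [(0,4)]: 1 ply

ply 1, O at (0,4) | h1:-1=-1→(0,3); h1:-2=-1→(0,2); h1:-3=-1→(0,1); h1:-4=+1→(0,0)*
ply 2: (0,0) is terminal -1 (X); from (0,4) depth 7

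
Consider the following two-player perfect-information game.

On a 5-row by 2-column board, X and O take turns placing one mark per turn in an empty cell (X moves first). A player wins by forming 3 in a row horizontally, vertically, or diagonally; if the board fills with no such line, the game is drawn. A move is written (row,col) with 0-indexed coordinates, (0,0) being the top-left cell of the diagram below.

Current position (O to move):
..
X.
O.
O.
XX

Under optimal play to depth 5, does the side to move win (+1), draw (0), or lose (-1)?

value(../X./O./O./XX, O) = 0

p1 O@[../X./O./O./XX]: (0,0)[O./X./O./O./XX]+0* (0,1)[.O/X./O./O./XX]+0 (1,1)[../XO/O./O./XX]+0 (2,1)[../X./OO/O./XX]+0 (3,1)[../X./O./OO/XX]+0
p2 X@[O./X./O./O./XX]: (0,1)[OX/X./O./O./XX]+0* (1,1)[O./XX/O./O./XX]+0 (2,1)[O./X./OX/O./XX]+0 (3,1)[O./X./O./OX/XX]+0
p3 O@[OX/X./O./O./XX]: (1,1)[OX/XO/O./O./XX]+0* (2,1)[OX/X./OO/O./XX]+0 (3,1)[OX/X./O./OO/XX]+0
p4 X@[OX/XO/O./O./XX]: (2,1)[OX/XO/OX/O./XX]+0* (3,1)[OX/XO/O./OX/XX]+0
p5 O@[OX/XO/OX/O./XX]: (3,1)[OX/XO/OX/OO/XX]+0*
p6 X@[OX/XO/OX/OO/XX] terminal +0; root [../X./O./O./XX] d5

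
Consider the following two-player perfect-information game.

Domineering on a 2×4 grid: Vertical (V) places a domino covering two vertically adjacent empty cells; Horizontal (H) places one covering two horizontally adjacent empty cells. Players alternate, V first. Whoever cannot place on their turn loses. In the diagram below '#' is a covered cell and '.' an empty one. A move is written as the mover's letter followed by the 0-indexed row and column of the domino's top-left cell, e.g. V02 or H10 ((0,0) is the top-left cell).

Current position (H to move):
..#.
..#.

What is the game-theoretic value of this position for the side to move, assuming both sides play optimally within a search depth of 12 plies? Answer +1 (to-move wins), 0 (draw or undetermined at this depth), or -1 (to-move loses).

[..#./..#.] H move#1: H00:+1/###./..#.*, H10:+1/..#./###.
[###./..#.] V move#2: V03:-1/####/..##*
[####/..##] H move#3: H10:+1/####/####*
[####/####] end (terminal -1, V#4); searched ..#./..#. to 12

value(..#./..#., H) = +1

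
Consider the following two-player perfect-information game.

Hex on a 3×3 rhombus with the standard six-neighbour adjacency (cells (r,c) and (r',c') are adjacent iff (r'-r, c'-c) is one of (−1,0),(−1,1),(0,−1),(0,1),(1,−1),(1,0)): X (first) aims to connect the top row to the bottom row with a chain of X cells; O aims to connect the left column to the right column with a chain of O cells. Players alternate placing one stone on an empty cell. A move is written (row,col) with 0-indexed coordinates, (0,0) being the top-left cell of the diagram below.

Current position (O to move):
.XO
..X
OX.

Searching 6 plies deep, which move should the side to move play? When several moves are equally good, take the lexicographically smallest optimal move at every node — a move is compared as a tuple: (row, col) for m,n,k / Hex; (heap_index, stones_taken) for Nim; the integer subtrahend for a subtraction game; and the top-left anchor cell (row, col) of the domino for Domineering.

O's best at [.XO/..X/OX.]: (1,1)

[.XO/..X/OX.] O move#1: (0,0):-1/OXO/..X/OX., (1,0):-1/.XO/O.X/OX., (1,1):+1/.XO/.OX/OX.*, (2,2):-1/.XO/..X/OXO
[.XO/.OX/OX.] end (terminal -1, X#2); searched .XO/..X/OX. to 6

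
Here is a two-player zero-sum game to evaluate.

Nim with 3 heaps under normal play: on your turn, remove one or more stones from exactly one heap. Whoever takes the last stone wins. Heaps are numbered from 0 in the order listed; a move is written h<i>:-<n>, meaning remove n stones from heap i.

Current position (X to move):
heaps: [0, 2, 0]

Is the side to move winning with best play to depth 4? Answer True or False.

[(0,2,0)] X move#1: h1:-1:-1/(0,1,0), h1:-2:+1/(0,0,0)*
[(0,0,0)] end (terminal -1, O#2); searched (0,2,0) to 4

X winning at [(0,2,0)]: True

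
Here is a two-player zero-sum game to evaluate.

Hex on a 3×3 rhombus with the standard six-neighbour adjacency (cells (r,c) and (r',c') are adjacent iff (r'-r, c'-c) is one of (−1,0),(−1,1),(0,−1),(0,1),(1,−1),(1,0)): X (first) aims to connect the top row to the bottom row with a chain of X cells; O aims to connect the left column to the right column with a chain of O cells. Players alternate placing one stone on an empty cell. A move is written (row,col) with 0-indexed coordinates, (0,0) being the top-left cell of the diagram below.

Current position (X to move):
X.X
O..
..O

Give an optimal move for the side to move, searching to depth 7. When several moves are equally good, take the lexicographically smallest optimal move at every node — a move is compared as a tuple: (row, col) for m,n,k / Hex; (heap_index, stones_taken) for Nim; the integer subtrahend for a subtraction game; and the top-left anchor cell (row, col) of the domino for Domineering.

p1 X@[X.X/O../..O]: (0,1)[XXX/O../..O]-1 (1,1)[X.X/OX./..O]+1* (1,2)[X.X/O.X/..O]-1 (2,0)[X.X/O../X.O]-1 (2,1)[X.X/O../.XO]+1
p2 O@[X.X/OX./..O]: (0,1)[XOX/OX./..O]-1* (1,2)[X.X/OXO/..O]-1 (2,0)[X.X/OX./O.O]-1 (2,1)[X.X/OX./.OO]-1
p3 X@[XOX/OX./..O]: (1,2)[XOX/OXX/..O]+1* (2,0)[XOX/OX./X.O]+1 (2,1)[XOX/OX./.XO]+1
p4 O@[XOX/OXX/..O]: (2,0)[XOX/OXX/O.O]-1* (2,1)[XOX/OXX/.OO]-1
p5 X@[XOX/OXX/O.O]: (2,1)[XOX/OXX/OXO]+1*
p6 O@[XOX/OXX/OXO] terminal -1; root [X.X/O../..O] d7

X's best at [X.X/O../..O]: (1,1)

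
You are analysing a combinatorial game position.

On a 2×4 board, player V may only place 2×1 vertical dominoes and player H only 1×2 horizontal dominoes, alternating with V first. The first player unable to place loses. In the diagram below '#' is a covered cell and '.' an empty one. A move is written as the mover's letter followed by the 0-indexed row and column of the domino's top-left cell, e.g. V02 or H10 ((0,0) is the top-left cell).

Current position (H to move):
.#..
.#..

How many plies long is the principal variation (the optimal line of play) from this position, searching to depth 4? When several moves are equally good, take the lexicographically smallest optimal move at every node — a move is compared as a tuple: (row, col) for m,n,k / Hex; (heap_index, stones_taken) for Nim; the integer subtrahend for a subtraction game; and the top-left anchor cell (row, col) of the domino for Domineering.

[.#../.#..] H move#1: H02:+1/.###/.#..*, H12:+1/.#../.###
[.###/.#..] V move#2: V00:-1/####/##..*
[####/##..] H move#3: H12:+1/####/####*
[####/####] end (terminal -1, V#4); searched .#../.#.. to 4

PV length from [.#../.#..]: 3 plies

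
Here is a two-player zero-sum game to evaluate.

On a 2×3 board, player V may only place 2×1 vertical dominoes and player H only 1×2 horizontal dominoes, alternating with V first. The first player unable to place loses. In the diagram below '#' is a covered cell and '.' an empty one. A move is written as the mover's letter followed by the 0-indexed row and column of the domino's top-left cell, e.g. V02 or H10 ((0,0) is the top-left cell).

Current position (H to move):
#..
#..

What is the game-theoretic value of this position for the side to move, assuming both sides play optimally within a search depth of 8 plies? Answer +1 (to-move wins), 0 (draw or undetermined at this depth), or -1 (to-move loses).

ply 1, H at #../#.. | H01=+1→###/#..*; H11=+1→#../###
ply 2: ###/#.. is terminal -1 (V); from #../#.. depth 8

value(#../#.., H) = +1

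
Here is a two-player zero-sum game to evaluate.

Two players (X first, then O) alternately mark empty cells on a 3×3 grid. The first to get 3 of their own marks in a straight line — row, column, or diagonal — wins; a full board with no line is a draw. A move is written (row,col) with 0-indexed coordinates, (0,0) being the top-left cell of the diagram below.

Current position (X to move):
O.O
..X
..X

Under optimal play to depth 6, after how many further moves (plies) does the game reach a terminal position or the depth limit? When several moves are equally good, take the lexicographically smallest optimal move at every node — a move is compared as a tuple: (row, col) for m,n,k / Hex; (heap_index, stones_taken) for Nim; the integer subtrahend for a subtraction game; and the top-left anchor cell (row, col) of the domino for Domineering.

ply 1, X at O.O/..X/..X | (0,1)=-1→OXO/..X/..X*; (1,0)=-1→O.O/X.X/..X; (1,1)=-1→O.O/.XX/..X; (2,0)=-1→O.O/..X/X.X; (2,1)=-1→O.O/..X/.XX
ply 2, O at OXO/..X/..X | (1,0)=+0→OXO/O.X/..X; (1,1)=+0→OXO/.OX/..X; (2,0)=+1→OXO/..X/O.X*; (2,1)=+0→OXO/..X/.OX
ply 3, X at OXO/..X/O.X | (1,0)=-1→OXO/X.X/O.X*; (1,1)=-1→OXO/.XX/O.X; (2,1)=-1→OXO/..X/OXX
ply 4, O at OXO/X.X/O.X | (1,1)=+1→OXO/XOX/O.X*; (2,1)=-1→OXO/X.X/OOX
ply 5: OXO/XOX/O.X is terminal -1 (X); from O.O/..X/..X depth 6

PV length from [O.O/..X/..X]: 4 plies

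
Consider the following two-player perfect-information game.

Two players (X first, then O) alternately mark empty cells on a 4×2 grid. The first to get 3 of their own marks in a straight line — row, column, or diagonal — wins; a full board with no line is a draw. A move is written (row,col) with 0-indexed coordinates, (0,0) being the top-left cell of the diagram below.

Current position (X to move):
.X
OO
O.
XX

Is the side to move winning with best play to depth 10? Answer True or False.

X winning at [.X/OO/O./XX]: False

[.X/OO/O./XX] X move#1: (0,0):+0/XX/OO/O./XX*, (2,1):-1/.X/OO/OX/XX
[XX/OO/O./XX] O move#2: (2,1):+0/XX/OO/OO/XX*
[XX/OO/OO/XX] end (terminal +0, X#3); searched .X/OO/O./XX to 10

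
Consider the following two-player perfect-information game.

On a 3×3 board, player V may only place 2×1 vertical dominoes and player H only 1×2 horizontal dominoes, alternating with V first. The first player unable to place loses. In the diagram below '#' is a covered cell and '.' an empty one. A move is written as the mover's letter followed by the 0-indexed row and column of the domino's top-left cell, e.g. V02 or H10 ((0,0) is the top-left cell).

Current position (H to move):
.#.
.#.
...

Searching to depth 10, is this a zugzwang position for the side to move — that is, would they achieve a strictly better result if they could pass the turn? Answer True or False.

ply 1, H at .#./.#./... | H20=-1→.#./.#./##.*; H21=-1→.#./.#./.##
ply 2, V at .#./.#./##. | V00=+1→##./##./##.*; V02=+1→.##/.##/##.; V12=+1→.#./.##/###
ply 3: ##./##./##. is terminal -1 (H); from .#./.#./... depth 10
pass branch (V moves first from the same position):
  | ply 1, V at .#./.#./... | V00=+1→##./##./...*; V02=+1→.##/.##/...; V10=+1→.#./##./#..; V12=+1→.#./.##/..#
  | ply 2, H at ##./##./... | H20=-1→##./##./##.*; H21=-1→##./##./.##
  | ply 3, V at ##./##./##. | V02=+1→###/###/##.*; V12=+1→##./###/###
  | ply 4: ###/###/##. is terminal -1 (H); from .#./.#./... depth 10
H moving scores -1; H passing scores -1

zugzwang(.#./.#./..., H) = False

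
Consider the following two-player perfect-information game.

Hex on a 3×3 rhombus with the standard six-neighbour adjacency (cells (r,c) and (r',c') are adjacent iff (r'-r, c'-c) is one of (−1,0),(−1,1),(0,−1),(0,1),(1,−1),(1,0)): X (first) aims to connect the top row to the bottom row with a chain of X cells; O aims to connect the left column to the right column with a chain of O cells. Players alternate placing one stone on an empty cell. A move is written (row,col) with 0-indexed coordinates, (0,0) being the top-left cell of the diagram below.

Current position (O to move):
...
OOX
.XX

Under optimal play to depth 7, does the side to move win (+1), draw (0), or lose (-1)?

value(.../OOX/.XX, O) = +1

ply 1, O at .../OOX/.XX | (0,0)=-1→O../OOX/.XX; (0,1)=-1→.O./OOX/.XX; (0,2)=+1→..O/OOX/.XX*; (2,0)=-1→.../OOX/OXX
ply 2: ..O/OOX/.XX is terminal -1 (X); from .../OOX/.XX depth 7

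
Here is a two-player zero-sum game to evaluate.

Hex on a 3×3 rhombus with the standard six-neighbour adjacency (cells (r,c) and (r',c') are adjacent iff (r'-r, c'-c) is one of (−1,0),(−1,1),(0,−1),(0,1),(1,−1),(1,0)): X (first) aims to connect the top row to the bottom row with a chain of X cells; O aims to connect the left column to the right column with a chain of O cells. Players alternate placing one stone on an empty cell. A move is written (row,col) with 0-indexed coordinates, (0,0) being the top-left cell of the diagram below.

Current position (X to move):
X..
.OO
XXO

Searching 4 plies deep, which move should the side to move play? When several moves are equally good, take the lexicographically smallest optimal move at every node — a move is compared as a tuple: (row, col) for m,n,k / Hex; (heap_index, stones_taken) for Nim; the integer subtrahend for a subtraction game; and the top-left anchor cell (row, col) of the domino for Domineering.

X's best at [X../.OO/XXO]: (1,0)

[X../.OO/XXO] X move#1: (0,1):-1/XX./.OO/XXO, (0,2):-1/X.X/.OO/XXO, (1,0):+1/X../XOO/XXO*
[X../XOO/XXO] end (terminal -1, O#2); searched X../.OO/XXO to 4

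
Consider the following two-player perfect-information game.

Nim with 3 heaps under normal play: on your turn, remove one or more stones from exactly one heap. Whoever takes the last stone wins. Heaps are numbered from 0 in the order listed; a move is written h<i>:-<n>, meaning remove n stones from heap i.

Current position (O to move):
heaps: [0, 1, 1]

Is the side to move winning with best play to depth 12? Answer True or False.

ply 1, O at (0,1,1) | h1:-1=-1→(0,0,1)*; h2:-1=-1→(0,1,0)
ply 2, X at (0,0,1) | h2:-1=+1→(0,0,0)*
ply 3: (0,0,0) is terminal -1 (O); from (0,1,1) depth 12

O winning at [(0,1,1)]: False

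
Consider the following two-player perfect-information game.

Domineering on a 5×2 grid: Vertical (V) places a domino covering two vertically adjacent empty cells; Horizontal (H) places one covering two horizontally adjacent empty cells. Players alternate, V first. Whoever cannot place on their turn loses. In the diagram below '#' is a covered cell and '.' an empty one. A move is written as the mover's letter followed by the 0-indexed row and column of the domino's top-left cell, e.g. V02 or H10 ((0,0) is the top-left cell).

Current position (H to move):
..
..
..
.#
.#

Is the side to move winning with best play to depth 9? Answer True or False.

H winning at [../../../.#/.#]: True

p1 H@[../../../.#/.#]: H00[##/../../.#/.#]-1 H10[../##/../.#/.#]+1* H20[../../##/.#/.#]-1
p2 V@[../##/../.#/.#]: V20[../##/#./##/.#]-1* V30[../##/../##/##]-1
p3 H@[../##/#./##/.#]: H00[##/##/#./##/.#]+1*
p4 V@[##/##/#./##/.#] terminal -1; root [../../../.#/.#] d9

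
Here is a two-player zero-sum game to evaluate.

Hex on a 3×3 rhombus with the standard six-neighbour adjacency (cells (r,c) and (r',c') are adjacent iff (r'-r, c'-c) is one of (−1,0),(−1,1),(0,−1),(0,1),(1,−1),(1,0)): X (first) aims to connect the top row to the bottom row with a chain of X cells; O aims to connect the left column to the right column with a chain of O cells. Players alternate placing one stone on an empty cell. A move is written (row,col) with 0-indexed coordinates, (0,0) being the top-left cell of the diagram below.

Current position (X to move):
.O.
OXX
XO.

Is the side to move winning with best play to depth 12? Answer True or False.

p1 X@[.O./OXX/XO.]: (0,0)[XO./OXX/XO.]-1 (0,2)[.OX/OXX/XO.]+1* (2,2)[.O./OXX/XOX]-1
p2 O@[.OX/OXX/XO.] terminal -1; root [.O./OXX/XO.] d12

X winning at [.O./OXX/XO.]: True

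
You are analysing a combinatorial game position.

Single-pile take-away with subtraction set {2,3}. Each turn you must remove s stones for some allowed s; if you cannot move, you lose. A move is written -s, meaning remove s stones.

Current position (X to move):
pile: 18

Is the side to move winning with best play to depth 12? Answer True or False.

X winning at [18]: True

ply 1, X at 18 | -2=+1→16*; -3=+1→15
ply 2, O at 16 | -2=-1→14*; -3=-1→13
ply 3, X at 14 | -2=-1→12; -3=+1→11*
ply 4, O at 11 | -2=-1→9*; -3=-1→8
ply 5, X at 9 | -2=-1→7; -3=+1→6*
ply 6, O at 6 | -2=-1→4*; -3=-1→3
ply 7, X at 4 | -2=-1→2; -3=+1→1*
ply 8: 1 is terminal -1 (O); from 18 depth 12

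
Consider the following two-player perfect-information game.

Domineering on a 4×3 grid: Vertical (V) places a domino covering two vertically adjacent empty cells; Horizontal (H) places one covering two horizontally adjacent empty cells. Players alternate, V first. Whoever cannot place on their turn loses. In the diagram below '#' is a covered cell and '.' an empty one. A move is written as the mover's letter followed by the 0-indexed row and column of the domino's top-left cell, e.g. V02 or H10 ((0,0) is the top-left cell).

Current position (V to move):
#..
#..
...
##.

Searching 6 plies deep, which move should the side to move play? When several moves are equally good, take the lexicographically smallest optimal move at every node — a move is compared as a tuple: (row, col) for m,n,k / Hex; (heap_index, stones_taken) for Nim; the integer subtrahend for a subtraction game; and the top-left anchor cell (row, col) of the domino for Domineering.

V's best at [#../#../.../##.]: V01

ply 1, V at #../#../.../##. | V01=+1→##./##./.../##.*; V02=+1→#.#/#.#/.../##.; V11=+1→#../##./.#./##.; V12=+1→#../#.#/..#/##.; V22=-1→#../#../..#/###
ply 2, H at ##./##./.../##. | H20=-1→##./##./##./##.*; H21=-1→##./##./.##/##.
ply 3, V at ##./##./##./##. | V02=+1→###/###/##./##.*; V12=+1→##./###/###/##.; V22=+1→##./##./###/###
ply 4: ###/###/##./##. is terminal -1 (H); from #../#../.../##. depth 6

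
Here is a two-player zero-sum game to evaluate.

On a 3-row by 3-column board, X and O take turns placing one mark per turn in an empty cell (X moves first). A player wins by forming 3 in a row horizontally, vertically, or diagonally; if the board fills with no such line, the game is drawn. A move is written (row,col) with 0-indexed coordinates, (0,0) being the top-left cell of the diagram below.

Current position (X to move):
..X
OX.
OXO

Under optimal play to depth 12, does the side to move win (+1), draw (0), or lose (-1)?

p1 X@[..X/OX./OXO]: (0,0)[X.X/OX./OXO]+0 (0,1)[.XX/OX./OXO]+1* (1,2)[..X/OXX/OXO]-1
p2 O@[.XX/OX./OXO] terminal -1; root [..X/OX./OXO] d12

value(..X/OX./OXO, X) = +1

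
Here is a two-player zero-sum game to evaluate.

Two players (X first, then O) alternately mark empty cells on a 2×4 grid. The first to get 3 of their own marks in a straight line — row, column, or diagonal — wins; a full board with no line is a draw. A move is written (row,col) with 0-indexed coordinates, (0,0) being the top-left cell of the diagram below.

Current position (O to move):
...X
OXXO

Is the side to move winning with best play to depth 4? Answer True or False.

O winning at [...X/OXXO]: False

p1 O@[...X/OXXO]: (0,0)[O..X/OXXO]+0* (0,1)[.O.X/OXXO]+0 (0,2)[..OX/OXXO]+0
p2 X@[O..X/OXXO]: (0,1)[OX.X/OXXO]+0* (0,2)[O.XX/OXXO]+0
p3 O@[OX.X/OXXO]: (0,2)[OXOX/OXXO]+0*
p4 X@[OXOX/OXXO] terminal +0; root [...X/OXXO] d4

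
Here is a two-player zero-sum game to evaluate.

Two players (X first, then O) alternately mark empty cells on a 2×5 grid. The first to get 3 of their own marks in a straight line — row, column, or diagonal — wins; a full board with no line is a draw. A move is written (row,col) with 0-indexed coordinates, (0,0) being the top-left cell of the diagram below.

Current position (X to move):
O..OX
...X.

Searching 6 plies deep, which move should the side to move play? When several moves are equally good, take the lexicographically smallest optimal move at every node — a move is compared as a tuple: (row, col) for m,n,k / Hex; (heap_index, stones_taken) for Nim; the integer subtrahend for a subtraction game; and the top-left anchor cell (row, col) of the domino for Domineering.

X's best at [O..OX/...X.]: (1,2)

ply 1, X at O..OX/...X. | (0,1)=+0→OX.OX/...X.; (0,2)=+0→O.XOX/...X.; (1,0)=+0→O..OX/X..X.; (1,1)=+0→O..OX/.X.X.; (1,2)=+1→O..OX/..XX.*; (1,4)=+0→O..OX/...XX
ply 2, O at O..OX/..XX. | (0,1)=-1→OO.OX/..XX.*; (0,2)=-1→O.OOX/..XX.; (1,0)=-1→O..OX/O.XX.; (1,1)=-1→O..OX/.OXX.; (1,4)=-1→O..OX/..XXO
ply 3, X at OO.OX/..XX. | (0,2)=+1→OOXOX/..XX.*; (1,0)=-1→OO.OX/X.XX.; (1,1)=+1→OO.OX/.XXX.; (1,4)=+1→OO.OX/..XXX
ply 4, O at OOXOX/..XX. | (1,0)=-1→OOXOX/O.XX.*; (1,1)=-1→OOXOX/.OXX.; (1,4)=-1→OOXOX/..XXO
ply 5, X at OOXOX/O.XX. | (1,1)=+1→OOXOX/OXXX.*; (1,4)=+1→OOXOX/O.XXX
ply 6: OOXOX/OXXX. is terminal -1 (O); from O..OX/...X. depth 6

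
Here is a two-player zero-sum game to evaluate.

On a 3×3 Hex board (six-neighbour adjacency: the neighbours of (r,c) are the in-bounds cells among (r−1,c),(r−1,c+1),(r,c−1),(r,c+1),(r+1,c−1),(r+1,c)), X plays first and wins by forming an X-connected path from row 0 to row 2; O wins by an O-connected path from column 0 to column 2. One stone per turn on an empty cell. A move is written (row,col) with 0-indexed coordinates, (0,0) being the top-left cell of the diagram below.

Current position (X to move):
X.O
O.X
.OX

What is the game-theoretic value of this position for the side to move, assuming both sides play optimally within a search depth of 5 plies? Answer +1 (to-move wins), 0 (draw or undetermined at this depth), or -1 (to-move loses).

value(X.O/O.X/.OX, X) = -1

ply 1, X at X.O/O.X/.OX | (0,1)=-1→XXO/O.X/.OX*; (1,1)=-1→X.O/OXX/.OX; (2,0)=-1→X.O/O.X/XOX
ply 2, O at XXO/O.X/.OX | (1,1)=+1→XXO/OOX/.OX*; (2,0)=-1→XXO/O.X/OOX
ply 3: XXO/OOX/.OX is terminal -1 (X); from X.O/O.X/.OX depth 5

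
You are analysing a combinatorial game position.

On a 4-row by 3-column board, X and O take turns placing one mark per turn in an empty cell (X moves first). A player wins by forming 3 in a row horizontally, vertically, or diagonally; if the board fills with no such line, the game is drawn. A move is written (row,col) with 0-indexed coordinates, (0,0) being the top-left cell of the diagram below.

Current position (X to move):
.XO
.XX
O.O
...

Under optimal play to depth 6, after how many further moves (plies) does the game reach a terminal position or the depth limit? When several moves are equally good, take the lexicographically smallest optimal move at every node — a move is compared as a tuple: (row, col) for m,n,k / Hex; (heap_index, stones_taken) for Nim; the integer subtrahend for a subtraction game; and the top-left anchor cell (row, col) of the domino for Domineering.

PV length from [.XO/.XX/O.O/...]: 1 ply

[.XO/.XX/O.O/...] X move#1: (0,0):-1/XXO/.XX/O.O/..., (1,0):+1/.XO/XXX/O.O/...*, (2,1):+1/.XO/.XX/OXO/..., (3,0):-1/.XO/.XX/O.O/X.., (3,1):-1/.XO/.XX/O.O/.X., (3,2):-1/.XO/.XX/O.O/..X
[.XO/XXX/O.O/...] end (terminal -1, O#2); searched .XO/.XX/O.O/... to 6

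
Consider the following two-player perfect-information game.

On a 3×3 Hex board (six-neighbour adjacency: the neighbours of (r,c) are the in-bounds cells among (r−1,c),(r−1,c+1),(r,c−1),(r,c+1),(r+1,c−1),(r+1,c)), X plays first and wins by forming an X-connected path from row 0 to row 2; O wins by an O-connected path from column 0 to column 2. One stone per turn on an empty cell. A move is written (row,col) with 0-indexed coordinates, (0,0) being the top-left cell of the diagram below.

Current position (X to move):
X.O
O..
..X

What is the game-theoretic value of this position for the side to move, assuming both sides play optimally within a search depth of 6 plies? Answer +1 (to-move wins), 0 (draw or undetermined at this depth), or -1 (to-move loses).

value(X.O/O../..X, X) = -1

ply 1, X at X.O/O../..X | (0,1)=-1→XXO/O../..X*; (1,1)=-1→X.O/OX./..X; (1,2)=-1→X.O/O.X/..X; (2,0)=-1→X.O/O../X.X; (2,1)=-1→X.O/O../.XX
ply 2, O at XXO/O../..X | (1,1)=+1→XXO/OO./..X*; (1,2)=-1→XXO/O.O/..X; (2,0)=-1→XXO/O../O.X; (2,1)=-1→XXO/O../.OX
ply 3: XXO/OO./..X is terminal -1 (X); from X.O/O../..X depth 6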